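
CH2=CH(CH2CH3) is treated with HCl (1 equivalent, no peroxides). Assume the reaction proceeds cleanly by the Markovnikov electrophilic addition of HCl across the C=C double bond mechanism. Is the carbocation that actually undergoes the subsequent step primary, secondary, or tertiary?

secondary

Step 1: The π electrons of the C=C bond attack a proton of HCl; Markovnikov addition places the new C–H on the less-substituted alkene carbon, so the positive charge ends up on the more-substituted carbon — a secondary carbocation. The H–Cl bond breaks heterolytically, releasing Cl⁻.
No single 1,2-shift to an adjacent carbon would give a more-substituted cation, so no rearrangement occurs.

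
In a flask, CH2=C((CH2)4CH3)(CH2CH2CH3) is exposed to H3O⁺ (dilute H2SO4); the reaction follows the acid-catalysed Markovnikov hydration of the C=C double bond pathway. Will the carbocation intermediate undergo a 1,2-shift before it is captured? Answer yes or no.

no

The first-formed carbocation is tertiary.
No single 1,2-shift to an adjacent carbon would produce a more-substituted cation than the one already present, so no rearrangement occurs.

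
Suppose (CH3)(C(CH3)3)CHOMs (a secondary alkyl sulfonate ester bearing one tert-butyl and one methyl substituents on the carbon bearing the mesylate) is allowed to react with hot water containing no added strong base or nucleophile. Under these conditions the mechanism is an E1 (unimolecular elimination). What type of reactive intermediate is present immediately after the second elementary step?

Step 1: Unassisted departure of MsO⁻ (taking the C–O bonding pair) generates a secondary carbocation.
Step 2: A methyl group with its bonding pair migrates from the adjacent tert-butyl carbon to the cationic centre — a 1,2-methyl shift — upgrading the secondary cation to a tertiary one.
After step 2 the species present is a tertiary carbocation.

tertiary carbocation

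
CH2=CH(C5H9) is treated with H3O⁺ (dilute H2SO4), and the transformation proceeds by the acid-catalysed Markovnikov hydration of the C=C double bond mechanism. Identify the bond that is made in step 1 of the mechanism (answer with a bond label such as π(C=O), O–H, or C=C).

Step 1: Electrophilic addition begins with the π(C=C) electrons forming a bond to the proton of H3O⁺. Following Markovnikov's rule, the resulting cation is secondary. H2O is released.
The bond formed in this step is the C–H bond.

C–H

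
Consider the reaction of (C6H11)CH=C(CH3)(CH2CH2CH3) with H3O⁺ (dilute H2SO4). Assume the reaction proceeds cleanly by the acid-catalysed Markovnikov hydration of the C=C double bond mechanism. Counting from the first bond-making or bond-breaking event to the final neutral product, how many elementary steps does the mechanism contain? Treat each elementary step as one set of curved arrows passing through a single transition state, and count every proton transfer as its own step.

Step 1: The π electrons of the C=C bond attack a proton of H3O⁺; Markovnikov addition places the new C–H on the less-substituted alkene carbon, so the positive charge ends up on the more-substituted carbon — a tertiary carbocation. H2O is released.
(No 1,2-shift: no single shift to an adjacent carbon would give a more stable cation.)
Step 2: Water acts as the nucleophile: an oxygen lone pair bonds to the cationic carbon, giving an oxonium-ion intermediate.
Step 3: Deprotonation of the oxonium ion by a water molecule delivers the neutral alcohol and regenerates the acid catalyst.
Total: 3 elementary steps.

3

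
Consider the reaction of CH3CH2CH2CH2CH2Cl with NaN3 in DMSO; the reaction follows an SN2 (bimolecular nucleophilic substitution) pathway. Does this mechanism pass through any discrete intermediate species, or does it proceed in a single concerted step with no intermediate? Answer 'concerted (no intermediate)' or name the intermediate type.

concerted (no intermediate)

N3⁻ attacks the back face of the α-carbon while Cl⁻ departs with the C–Cl bonding pair — a single concerted displacement through a pentacoordinate transition state.
All bond changes occur in one transition state; no discrete intermediate is formed.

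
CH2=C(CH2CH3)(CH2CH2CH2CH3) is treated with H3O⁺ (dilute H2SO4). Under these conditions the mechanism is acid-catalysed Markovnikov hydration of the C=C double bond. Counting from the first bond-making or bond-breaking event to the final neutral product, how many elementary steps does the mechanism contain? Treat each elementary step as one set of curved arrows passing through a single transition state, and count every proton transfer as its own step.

Step 1: Electrophilic addition begins with the π(C=C) electrons forming a bond to the proton of H3O⁺. Following Markovnikov's rule, the resulting cation is tertiary. H2O is released.
(No 1,2-shift: no single shift to an adjacent carbon would give a more stable cation.)
Step 2: A lone pair on the oxygen of H2O attacks the carbocation, forming a C–O bond and an oxonium ion (a protonated alcohol).
Step 3: H2O removes a proton from the oxonium oxygen, regenerating H3O⁺ and giving the neutral alcohol.
Total: 3 elementary steps.

3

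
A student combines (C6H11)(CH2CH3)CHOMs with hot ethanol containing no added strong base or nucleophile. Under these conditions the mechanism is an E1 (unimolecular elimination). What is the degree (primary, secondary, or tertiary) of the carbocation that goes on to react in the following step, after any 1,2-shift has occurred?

tertiary

Step 1: Ionisation: the C–O σ-bond cleaves heterolytically; both bonding electrons depart with MsO⁻, leaving a secondary carbocation at the α-carbon.
Step 2: Carbocation rearrangement: a 1,2-hydride shift from the adjacent cyclohexyl carbon converts the initially-formed secondary cation into the more stable tertiary cation.
The cation rearranges from secondary to tertiary via a 1,2-hydride shift from the adjacent cyclohexyl carbon; the tertiary cation is what reacts next.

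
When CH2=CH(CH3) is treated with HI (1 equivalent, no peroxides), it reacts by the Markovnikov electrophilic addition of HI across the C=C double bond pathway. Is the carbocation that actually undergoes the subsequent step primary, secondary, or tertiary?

Step 1: The π electrons of the C=C bond attack a proton of HI; Markovnikov addition places the new C–H on the less-substituted alkene carbon, so the positive charge ends up on the more-substituted carbon — a secondary carbocation. The H–I bond breaks heterolytically, releasing I⁻.
No single 1,2-shift to an adjacent carbon would give a more-substituted cation, so no rearrangement occurs.

secondary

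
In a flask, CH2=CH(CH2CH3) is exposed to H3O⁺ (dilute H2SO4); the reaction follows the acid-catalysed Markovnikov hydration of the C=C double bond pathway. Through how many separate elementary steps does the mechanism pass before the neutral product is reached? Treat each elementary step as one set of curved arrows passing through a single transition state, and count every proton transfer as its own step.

Step 1: Electrophilic addition begins with the π(C=C) electrons forming a bond to the proton of H3O⁺. Following Markovnikov's rule, the resulting cation is secondary. H2O is released.
(No 1,2-shift: no single shift to an adjacent carbon would give a more stable cation.)
Step 2: A lone pair on the oxygen of H2O attacks the carbocation, forming a C–O bond and an oxonium ion (a protonated alcohol).
Step 3: Deprotonation of the oxonium ion by a water molecule delivers the neutral alcohol and regenerates the acid catalyst.
Total: 3 elementary steps.

3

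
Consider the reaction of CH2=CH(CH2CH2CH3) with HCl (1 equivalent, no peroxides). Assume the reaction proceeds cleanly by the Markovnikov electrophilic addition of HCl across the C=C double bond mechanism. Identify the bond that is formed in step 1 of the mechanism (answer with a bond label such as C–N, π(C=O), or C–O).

C–H

Step 1: Protonation of the alkene by HCl: the π bond acts as the nucleophile and picks up H⁺, giving the more stable (Markovnikov) secondary carbocation. The H–Cl bond breaks heterolytically, releasing Cl⁻.
The bond formed in this step is the C–H bond.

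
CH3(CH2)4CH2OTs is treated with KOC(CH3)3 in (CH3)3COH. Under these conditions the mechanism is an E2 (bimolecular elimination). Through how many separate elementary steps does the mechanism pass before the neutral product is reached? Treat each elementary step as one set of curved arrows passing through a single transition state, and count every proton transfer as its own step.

1

Step 1: In one step, (CH3)3CO⁻ pulls off a β-proton, the C–O bond cleaves, and a C=C double bond forms between the α- and β-carbons (E2, anti elimination).
Total: 1 elementary step.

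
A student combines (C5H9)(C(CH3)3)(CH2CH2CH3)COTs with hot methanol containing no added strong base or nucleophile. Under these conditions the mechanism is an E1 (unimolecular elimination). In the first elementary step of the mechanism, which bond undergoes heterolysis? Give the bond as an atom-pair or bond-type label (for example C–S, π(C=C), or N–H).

C–O

Step 1: Unassisted departure of TsO⁻ (taking the C–O bonding pair) generates a tertiary carbocation.
The bond broken in this step is the C–O bond.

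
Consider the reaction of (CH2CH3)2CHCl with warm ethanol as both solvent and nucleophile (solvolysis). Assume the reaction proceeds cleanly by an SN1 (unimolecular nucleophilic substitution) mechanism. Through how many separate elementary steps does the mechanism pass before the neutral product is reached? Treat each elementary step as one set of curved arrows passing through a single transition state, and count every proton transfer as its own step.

3

Step 1: Unassisted departure of Cl⁻ (taking the C–Cl bonding pair) generates a secondary carbocation.
(No 1,2-shift: no single shift to an adjacent carbon would give a more stable cation.)
Step 2: CH3CH2OH donates an oxygen lone pair into the empty p orbital of the cation, giving a protonated ether (an oxonium ion).
Step 3: Deprotonation of the oxonium oxygen by solvent ethanol yields the neutral ether.
Total: 3 elementary steps.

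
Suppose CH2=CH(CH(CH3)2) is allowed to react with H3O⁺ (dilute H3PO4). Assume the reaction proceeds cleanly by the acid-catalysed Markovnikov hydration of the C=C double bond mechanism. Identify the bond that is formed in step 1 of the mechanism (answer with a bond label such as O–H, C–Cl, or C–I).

Step 1: Protonation of the alkene by H3O⁺: the π bond acts as the nucleophile and picks up H⁺, giving the more stable (Markovnikov) secondary carbocation. H2O is released.
The bond formed in this step is the C–H bond.

C–H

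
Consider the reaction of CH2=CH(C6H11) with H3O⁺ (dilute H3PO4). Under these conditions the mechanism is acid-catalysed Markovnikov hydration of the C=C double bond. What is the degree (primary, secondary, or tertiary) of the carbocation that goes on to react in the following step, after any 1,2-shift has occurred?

tertiary

Step 1: Electrophilic addition begins with the π(C=C) electrons forming a bond to the proton of H3O⁺. Following Markovnikov's rule, the resulting cation is secondary. H2O is released.
Step 2: Carbocation rearrangement: a 1,2-hydride shift from the adjacent cyclohexyl carbon converts the initially-formed secondary cation into the more stable tertiary cation.
The cation rearranges from secondary to tertiary via a 1,2-hydride shift from the adjacent cyclohexyl carbon; the tertiary cation is what reacts next.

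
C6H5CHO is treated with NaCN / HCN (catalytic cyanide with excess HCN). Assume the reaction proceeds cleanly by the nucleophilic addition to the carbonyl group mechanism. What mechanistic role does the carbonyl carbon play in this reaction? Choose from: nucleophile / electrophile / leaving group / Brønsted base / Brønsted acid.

electrophile

Step 1: CN⁻ attacks the sp² carbonyl carbon; the C=O π bond breaks and the electrons end up as a lone pair on the alkoxide oxygen of the tetrahedral intermediate.
The carbonyl carbon accepts an electron pair into an empty or π* orbital — it is the electrophile.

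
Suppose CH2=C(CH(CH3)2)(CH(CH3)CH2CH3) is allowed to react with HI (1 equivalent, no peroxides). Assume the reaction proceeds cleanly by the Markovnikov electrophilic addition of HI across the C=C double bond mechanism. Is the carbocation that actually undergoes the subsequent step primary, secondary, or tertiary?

tertiary

Step 1: Electrophilic addition begins with the π(C=C) electrons forming a bond to the proton of HI. Following Markovnikov's rule, the resulting cation is tertiary. The H–I bond breaks heterolytically, releasing I⁻.
No single 1,2-shift to an adjacent carbon would give a more-substituted cation, so no rearrangement occurs.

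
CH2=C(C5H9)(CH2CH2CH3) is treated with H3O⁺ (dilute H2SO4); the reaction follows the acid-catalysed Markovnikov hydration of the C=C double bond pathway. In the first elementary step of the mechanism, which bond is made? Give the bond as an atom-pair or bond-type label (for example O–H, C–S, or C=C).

Step 1: Protonation of the alkene by H3O⁺: the π bond acts as the nucleophile and picks up H⁺, giving the more stable (Markovnikov) tertiary carbocation. H2O is released.
The bond formed in this step is the C–H bond.

C–H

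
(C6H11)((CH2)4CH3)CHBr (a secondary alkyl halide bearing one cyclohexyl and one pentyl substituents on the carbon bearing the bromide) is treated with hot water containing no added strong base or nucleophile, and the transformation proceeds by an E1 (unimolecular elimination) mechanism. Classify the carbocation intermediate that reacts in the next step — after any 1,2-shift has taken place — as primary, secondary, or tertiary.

tertiary

Step 1: Rate-determining heterolysis of the C–Br bond gives Br⁻ and a secondary carbocation.
Step 2: A 1,2-hydride shift from the adjacent cyclohexyl carbon moves the positive charge from the secondary centre to an adjacent carbon, generating a more stable tertiary carbocation.
The cation rearranges from secondary to tertiary via a 1,2-hydride shift from the adjacent cyclohexyl carbon; the tertiary cation is what reacts next.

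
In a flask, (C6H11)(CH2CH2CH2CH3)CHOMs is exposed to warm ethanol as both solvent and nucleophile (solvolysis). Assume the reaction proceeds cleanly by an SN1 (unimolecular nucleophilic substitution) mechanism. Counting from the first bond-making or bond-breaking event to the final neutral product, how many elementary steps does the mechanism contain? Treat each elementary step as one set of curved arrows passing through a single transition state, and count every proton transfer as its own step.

Step 1: Ionisation: the C–O σ-bond cleaves heterolytically; both bonding electrons depart with MsO⁻, leaving a secondary carbocation at the α-carbon.
Step 2: A hydride (H with its bonding pair) migrates from the adjacent cyclohexyl carbon to the cationic centre — a 1,2-hydride shift — upgrading the secondary cation to a tertiary one.
Step 3: CH3CH2OH donates an oxygen lone pair into the empty p orbital of the cation, giving a protonated ether (an oxonium ion).
Step 4: Proton transfer from the O–H of the oxonium ion to a solvent molecule delivers the neutral ether.
Total: 4 elementary steps.

4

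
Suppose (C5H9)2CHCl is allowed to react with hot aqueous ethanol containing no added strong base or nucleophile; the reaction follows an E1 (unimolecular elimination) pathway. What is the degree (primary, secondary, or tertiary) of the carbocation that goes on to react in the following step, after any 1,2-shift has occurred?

tertiary

Step 1: Ionisation: the C–Cl σ-bond cleaves heterolytically; both bonding electrons depart with Cl⁻, leaving a secondary carbocation at the α-carbon.
Step 2: A 1,2-hydride shift from the adjacent cyclopentyl carbon moves the positive charge from the secondary centre to an adjacent carbon, generating a more stable tertiary carbocation.
The cation rearranges from secondary to tertiary via a 1,2-hydride shift from the adjacent cyclopentyl carbon; the tertiary cation is what reacts next.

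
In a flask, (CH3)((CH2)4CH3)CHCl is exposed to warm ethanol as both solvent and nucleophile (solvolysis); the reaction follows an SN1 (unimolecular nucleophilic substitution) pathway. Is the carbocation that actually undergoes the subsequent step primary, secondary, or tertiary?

Step 1: The C–Cl bond breaks with both electrons going to the chloride; Cl⁻ leaves and a secondary carbocation remains.
No single 1,2-shift to an adjacent carbon would give a more-substituted cation, so no rearrangement occurs.

secondary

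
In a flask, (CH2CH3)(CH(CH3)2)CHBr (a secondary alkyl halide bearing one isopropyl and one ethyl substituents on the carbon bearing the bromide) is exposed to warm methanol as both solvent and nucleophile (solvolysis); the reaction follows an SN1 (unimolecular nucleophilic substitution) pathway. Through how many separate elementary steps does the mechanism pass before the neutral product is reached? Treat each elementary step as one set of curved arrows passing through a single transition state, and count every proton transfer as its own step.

4

Step 1: Rate-determining heterolysis of the C–Br bond gives Br⁻ and a secondary carbocation.
Step 2: A hydride (H with its bonding pair) migrates from the adjacent isopropyl carbon to the cationic centre — a 1,2-hydride shift — upgrading the secondary cation to a tertiary one.
Step 3: Nucleophilic capture: the oxygen of CH3OH bonds to the cationic carbon, producing an oxonium-ion intermediate.
Step 4: Deprotonation of the oxonium oxygen by solvent methanol yields the neutral ether.
Total: 4 elementary steps.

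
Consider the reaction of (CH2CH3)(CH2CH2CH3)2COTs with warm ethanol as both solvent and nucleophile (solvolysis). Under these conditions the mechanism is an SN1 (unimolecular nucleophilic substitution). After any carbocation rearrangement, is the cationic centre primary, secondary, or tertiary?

Step 1: Ionisation: the C–O σ-bond cleaves heterolytically; both bonding electrons depart with TsO⁻, leaving a tertiary carbocation at the α-carbon.
No single 1,2-shift to an adjacent carbon would give a more-substituted cation, so no rearrangement occurs.

tertiary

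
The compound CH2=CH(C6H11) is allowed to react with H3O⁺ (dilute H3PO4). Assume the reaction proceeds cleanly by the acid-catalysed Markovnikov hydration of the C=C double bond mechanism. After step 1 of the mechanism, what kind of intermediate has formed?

Step 1: Protonation of the alkene by H3O⁺: the π bond acts as the nucleophile and picks up H⁺, giving the more stable (Markovnikov) secondary carbocation. H2O is released.
After step 1 the species present is a secondary carbocation.

secondary carbocation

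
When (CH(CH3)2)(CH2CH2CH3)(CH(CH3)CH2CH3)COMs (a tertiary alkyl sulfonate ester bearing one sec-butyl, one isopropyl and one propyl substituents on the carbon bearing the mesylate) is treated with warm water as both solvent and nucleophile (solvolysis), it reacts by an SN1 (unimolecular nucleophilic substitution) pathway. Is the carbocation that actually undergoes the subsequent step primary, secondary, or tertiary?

Step 1: Ionisation: the C–O σ-bond cleaves heterolytically; both bonding electrons depart with MsO⁻, leaving a tertiary carbocation at the α-carbon.
No single 1,2-shift to an adjacent carbon would give a more-substituted cation, so no rearrangement occurs.

tertiary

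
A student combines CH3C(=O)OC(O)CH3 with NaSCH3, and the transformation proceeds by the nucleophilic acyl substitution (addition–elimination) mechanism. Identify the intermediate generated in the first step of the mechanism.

tetrahedral intermediate

Step 1: A lone pair on the S of CH3S⁻ attacks the electrophilic acyl carbon; the π(C=O) electrons move onto oxygen, giving a tetrahedral intermediate.
After step 1 the species present is a tetrahedral intermediate.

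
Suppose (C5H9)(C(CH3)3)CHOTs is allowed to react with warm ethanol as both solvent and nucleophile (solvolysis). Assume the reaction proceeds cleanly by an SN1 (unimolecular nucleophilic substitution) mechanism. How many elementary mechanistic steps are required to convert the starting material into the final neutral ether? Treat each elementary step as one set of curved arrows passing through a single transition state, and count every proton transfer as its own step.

4

Step 1: Rate-determining heterolysis of the C–O bond gives TsO⁻ and a secondary carbocation.
Step 2: A hydride (H with its bonding pair) migrates from the adjacent cyclopentyl carbon to the cationic centre — a 1,2-hydride shift — upgrading the secondary cation to a tertiary one.
Step 3: CH3CH2OH donates an oxygen lone pair into the empty p orbital of the cation, giving a protonated ether (an oxonium ion).
Step 4: Deprotonation of the oxonium oxygen by solvent ethanol yields the neutral ether.
Total: 4 elementary steps.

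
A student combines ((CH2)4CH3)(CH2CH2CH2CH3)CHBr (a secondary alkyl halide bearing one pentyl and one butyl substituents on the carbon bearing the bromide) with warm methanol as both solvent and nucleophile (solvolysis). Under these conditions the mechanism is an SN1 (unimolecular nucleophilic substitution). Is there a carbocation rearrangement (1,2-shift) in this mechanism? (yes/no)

no

The first-formed carbocation is secondary.
No single 1,2-shift to an adjacent carbon would produce a more-substituted cation than the one already present, so no rearrangement occurs.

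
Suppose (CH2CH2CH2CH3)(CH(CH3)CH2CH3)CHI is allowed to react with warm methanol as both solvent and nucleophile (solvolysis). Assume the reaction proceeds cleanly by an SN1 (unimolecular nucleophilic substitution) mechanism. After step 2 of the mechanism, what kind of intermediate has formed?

Step 1: Ionisation: the C–I σ-bond cleaves heterolytically; both bonding electrons depart with I⁻, leaving a secondary carbocation at the α-carbon.
Step 2: Carbocation rearrangement: a 1,2-hydride shift from the adjacent sec-butyl carbon converts the initially-formed secondary cation into the more stable tertiary cation.
After step 2 the species present is a tertiary carbocation.

tertiary carbocation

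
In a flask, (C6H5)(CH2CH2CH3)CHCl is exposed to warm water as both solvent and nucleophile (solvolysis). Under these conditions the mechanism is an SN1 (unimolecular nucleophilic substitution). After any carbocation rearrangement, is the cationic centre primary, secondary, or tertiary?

secondary

Step 1: Unassisted departure of Cl⁻ (taking the C–Cl bonding pair) generates a secondary carbocation.
No single 1,2-shift to an adjacent carbon would give a more-substituted cation, so no rearrangement occurs.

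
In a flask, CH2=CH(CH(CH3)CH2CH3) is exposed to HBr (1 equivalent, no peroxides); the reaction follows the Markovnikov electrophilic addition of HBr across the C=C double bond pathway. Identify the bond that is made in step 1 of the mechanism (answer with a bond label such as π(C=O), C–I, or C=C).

Step 1: Electrophilic addition begins with the π(C=C) electrons forming a bond to the proton of HBr. Following Markovnikov's rule, the resulting cation is secondary. The H–Br bond breaks heterolytically, releasing Br⁻.
The bond formed in this step is the C–H bond.

C–H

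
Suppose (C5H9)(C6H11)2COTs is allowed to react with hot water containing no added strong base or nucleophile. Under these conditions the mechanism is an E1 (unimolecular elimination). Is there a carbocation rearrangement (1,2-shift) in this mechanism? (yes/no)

The first-formed carbocation is tertiary.
No single 1,2-shift to an adjacent carbon would produce a more-substituted cation than the one already present, so no rearrangement occurs.

no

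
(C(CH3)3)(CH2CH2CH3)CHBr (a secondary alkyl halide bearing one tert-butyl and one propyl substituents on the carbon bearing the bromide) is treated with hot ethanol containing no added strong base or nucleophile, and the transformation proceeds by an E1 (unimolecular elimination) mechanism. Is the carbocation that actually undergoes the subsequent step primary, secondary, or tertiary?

tertiary

Step 1: Rate-determining heterolysis of the C–Br bond gives Br⁻ and a secondary carbocation.
Step 2: A 1,2-methyl shift from the adjacent tert-butyl carbon moves the positive charge from the secondary centre to an adjacent carbon, generating a more stable tertiary carbocation.
The cation rearranges from secondary to tertiary via a 1,2-methyl shift from the adjacent tert-butyl carbon; the tertiary cation is what reacts next.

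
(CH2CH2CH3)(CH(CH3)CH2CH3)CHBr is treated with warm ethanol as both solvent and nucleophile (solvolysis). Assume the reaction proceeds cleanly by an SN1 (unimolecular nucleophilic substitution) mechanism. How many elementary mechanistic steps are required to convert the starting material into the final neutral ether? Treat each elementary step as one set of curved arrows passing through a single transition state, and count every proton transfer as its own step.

4

Step 1: Ionisation: the C–Br σ-bond cleaves heterolytically; both bonding electrons depart with Br⁻, leaving a secondary carbocation at the α-carbon.
Step 2: A 1,2-hydride shift from the adjacent sec-butyl carbon moves the positive charge from the secondary centre to an adjacent carbon, generating a more stable tertiary carbocation.
Step 3: A lone pair on the oxygen of CH3CH2OH attacks the carbocation, forming a new C–O σ-bond and an oxonium ion.
Step 4: Deprotonation of the oxonium oxygen by solvent ethanol yields the neutral ether.
Total: 4 elementary steps.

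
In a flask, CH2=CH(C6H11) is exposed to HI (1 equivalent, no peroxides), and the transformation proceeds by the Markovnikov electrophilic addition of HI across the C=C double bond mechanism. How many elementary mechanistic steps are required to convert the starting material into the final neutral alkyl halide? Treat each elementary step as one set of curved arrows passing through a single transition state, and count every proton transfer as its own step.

Step 1: Protonation of the alkene by HI: the π bond acts as the nucleophile and picks up H⁺, giving the more stable (Markovnikov) secondary carbocation. The H–I bond breaks heterolytically, releasing I⁻.
Step 2: Carbocation rearrangement: a 1,2-hydride shift from the adjacent cyclohexyl carbon converts the initially-formed secondary cation into the more stable tertiary cation.
Step 3: The I⁻ anion donates a lone pair to the carbocation, forming the new C–I σ-bond and giving the neutral alkyl halide.
Total: 3 elementary steps.

3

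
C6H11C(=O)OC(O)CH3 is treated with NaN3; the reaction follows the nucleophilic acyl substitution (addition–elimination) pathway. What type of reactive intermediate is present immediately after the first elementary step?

tetrahedral intermediate

Step 1: Nucleophilic addition of N3⁻ to the acyl carbon breaks the π(C=O) bond and yields a tetrahedral, anionic intermediate.
After step 1 the species present is a tetrahedral intermediate.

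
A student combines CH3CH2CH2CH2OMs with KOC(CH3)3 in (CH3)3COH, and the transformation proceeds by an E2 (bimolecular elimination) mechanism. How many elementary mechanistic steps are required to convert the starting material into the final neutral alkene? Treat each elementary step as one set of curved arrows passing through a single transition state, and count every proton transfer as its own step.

Step 1: In one step, (CH3)3CO⁻ pulls off a β-proton, the C–O bond cleaves, and a C=C double bond forms between the α- and β-carbons (E2, anti elimination).
Total: 1 elementary step.

1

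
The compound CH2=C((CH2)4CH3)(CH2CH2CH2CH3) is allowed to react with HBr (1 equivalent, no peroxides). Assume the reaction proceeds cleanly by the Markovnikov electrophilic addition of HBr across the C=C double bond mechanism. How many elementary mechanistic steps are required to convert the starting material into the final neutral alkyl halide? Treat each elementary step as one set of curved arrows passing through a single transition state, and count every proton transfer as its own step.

Step 1: The π electrons of the C=C bond attack a proton of HBr; Markovnikov addition places the new C–H on the less-substituted alkene carbon, so the positive charge ends up on the more-substituted carbon — a tertiary carbocation. The H–Br bond breaks heterolytically, releasing Br⁻.
(No 1,2-shift: no single shift to an adjacent carbon would give a more stable cation.)
Step 2: Br⁻ captures the cation: a lone pair on Br⁻ fills the empty p orbital, producing the alkyl halide product.
Total: 2 elementary steps.

2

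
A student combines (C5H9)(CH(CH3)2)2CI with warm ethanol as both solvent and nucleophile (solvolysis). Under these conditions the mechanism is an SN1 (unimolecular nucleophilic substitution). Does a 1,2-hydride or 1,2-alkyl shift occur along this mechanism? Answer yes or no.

The first-formed carbocation is tertiary.
No single 1,2-shift to an adjacent carbon would produce a more-substituted cation than the one already present, so no rearrangement occurs.

no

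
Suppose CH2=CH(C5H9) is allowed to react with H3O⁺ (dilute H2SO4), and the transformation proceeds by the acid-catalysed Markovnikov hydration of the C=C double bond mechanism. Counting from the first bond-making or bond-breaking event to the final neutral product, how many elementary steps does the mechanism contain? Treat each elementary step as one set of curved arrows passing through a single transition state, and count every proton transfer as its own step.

Step 1: Electrophilic addition begins with the π(C=C) electrons forming a bond to the proton of H3O⁺. Following Markovnikov's rule, the resulting cation is secondary. H2O is released.
Step 2: A 1,2-hydride shift from the adjacent cyclopentyl carbon moves the positive charge from the secondary centre to an adjacent carbon, generating a more stable tertiary carbocation.
Step 3: Nucleophilic capture of the cation by H2O produces the protonated alcohol (an oxonium ion).
Step 4: Deprotonation of the oxonium ion by a water molecule delivers the neutral alcohol and regenerates the acid catalyst.
Total: 4 elementary steps.

4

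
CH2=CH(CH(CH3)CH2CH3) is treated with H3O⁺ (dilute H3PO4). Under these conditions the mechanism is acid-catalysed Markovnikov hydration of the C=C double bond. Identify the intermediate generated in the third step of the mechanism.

Step 1: Protonation of the alkene by H3O⁺: the π bond acts as the nucleophile and picks up H⁺, giving the more stable (Markovnikov) secondary carbocation. H2O is released.
Step 2: A hydride (H with its bonding pair) migrates from the adjacent sec-butyl carbon to the cationic centre — a 1,2-hydride shift — upgrading the secondary cation to a tertiary one.
Step 3: A lone pair on the oxygen of H2O attacks the carbocation, forming a C–O bond and an oxonium ion (a protonated alcohol).
After step 3 the species present is an oxonium ion.

oxonium ion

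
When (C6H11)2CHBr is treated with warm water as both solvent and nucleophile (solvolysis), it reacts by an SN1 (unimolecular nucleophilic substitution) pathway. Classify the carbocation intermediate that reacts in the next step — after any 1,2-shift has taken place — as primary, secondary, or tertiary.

Step 1: Unassisted departure of Br⁻ (taking the C–Br bonding pair) generates a secondary carbocation.
Step 2: A hydride (H with its bonding pair) migrates from the adjacent cyclohexyl carbon to the cationic centre — a 1,2-hydride shift — upgrading the secondary cation to a tertiary one.
The cation rearranges from secondary to tertiary via a 1,2-hydride shift from the adjacent cyclohexyl carbon; the tertiary cation is what reacts next.

tertiary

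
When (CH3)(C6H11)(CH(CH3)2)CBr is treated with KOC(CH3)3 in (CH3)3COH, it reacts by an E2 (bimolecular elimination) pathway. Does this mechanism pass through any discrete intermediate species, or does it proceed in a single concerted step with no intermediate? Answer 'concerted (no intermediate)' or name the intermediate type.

The strong base (CH3)3CO⁻ removes a β-hydrogen; in the same concerted event the electrons of the breaking C–H bond form the new π(C=C) bond and the C–Br σ-bond breaks, expelling Br⁻. Anti-periplanar geometry; one transition state.
All bond changes occur in one transition state; no discrete intermediate is formed.

concerted (no intermediate)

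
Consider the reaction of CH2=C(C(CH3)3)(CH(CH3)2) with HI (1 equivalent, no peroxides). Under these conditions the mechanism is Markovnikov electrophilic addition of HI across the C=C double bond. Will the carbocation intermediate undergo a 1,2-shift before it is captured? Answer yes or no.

no

The first-formed carbocation is tertiary.
No single 1,2-shift to an adjacent carbon would produce a more-substituted cation than the one already present, so no rearrangement occurs.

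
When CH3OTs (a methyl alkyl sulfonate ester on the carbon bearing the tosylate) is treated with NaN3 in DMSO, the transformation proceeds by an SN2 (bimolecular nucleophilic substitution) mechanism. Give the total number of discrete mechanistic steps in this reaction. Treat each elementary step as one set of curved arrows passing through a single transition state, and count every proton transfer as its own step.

1

Step 1: Backside attack by N3⁻ on the carbon bearing the tosylate: the new C–N bond forms as the C–O bond breaks, with Walden inversion at carbon.
Total: 1 elementary step.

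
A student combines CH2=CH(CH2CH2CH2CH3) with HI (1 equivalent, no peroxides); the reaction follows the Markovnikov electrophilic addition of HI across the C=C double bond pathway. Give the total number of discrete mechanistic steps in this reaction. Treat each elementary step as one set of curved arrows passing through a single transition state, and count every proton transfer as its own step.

Step 1: The π electrons of the C=C bond attack a proton of HI; Markovnikov addition places the new C–H on the less-substituted alkene carbon, so the positive charge ends up on the more-substituted carbon — a secondary carbocation. The H–I bond breaks heterolytically, releasing I⁻.
(No 1,2-shift: no single shift to an adjacent carbon would give a more stable cation.)
Step 2: The I⁻ anion donates a lone pair to the carbocation, forming the new C–I σ-bond and giving the neutral alkyl halide.
Total: 2 elementary steps.

2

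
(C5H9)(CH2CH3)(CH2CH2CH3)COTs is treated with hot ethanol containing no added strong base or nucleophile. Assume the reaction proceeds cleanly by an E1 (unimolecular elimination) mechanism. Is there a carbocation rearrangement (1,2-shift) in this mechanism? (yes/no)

The first-formed carbocation is tertiary.
No single 1,2-shift to an adjacent carbon would produce a more-substituted cation than the one already present, so no rearrangement occurs.

no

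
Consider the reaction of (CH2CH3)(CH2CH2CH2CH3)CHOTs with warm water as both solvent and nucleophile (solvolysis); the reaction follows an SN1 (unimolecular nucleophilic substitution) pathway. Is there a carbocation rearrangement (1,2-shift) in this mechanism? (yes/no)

The first-formed carbocation is secondary.
No single 1,2-shift to an adjacent carbon would produce a more-substituted cation than the one already present, so no rearrangement occurs.

no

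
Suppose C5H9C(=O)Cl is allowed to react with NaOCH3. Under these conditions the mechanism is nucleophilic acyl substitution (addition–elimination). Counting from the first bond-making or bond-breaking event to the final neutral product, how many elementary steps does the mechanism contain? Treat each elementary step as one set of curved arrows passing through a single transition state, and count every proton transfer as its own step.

2

Step 1: A lone pair on the O of CH3O⁻ attacks the electrophilic acyl carbon; the π(C=O) electrons move onto oxygen, giving a tetrahedral intermediate.
Step 2: Collapse of the tetrahedral intermediate: the alkoxide oxygen pushes its lone pair back to re-form C=O while Cl⁻ leaves.
Total: 2 elementary steps.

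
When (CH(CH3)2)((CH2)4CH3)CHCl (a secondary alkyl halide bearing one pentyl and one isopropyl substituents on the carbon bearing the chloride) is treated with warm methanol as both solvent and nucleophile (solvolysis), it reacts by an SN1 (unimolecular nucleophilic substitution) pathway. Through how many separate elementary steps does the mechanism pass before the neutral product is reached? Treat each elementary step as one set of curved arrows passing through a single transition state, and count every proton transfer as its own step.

Step 1: The C–Cl bond breaks with both electrons going to the chloride; Cl⁻ leaves and a secondary carbocation remains.
Step 2: A hydride (H with its bonding pair) migrates from the adjacent isopropyl carbon to the cationic centre — a 1,2-hydride shift — upgrading the secondary cation to a tertiary one.
Step 3: Nucleophilic capture: the oxygen of CH3OH bonds to the cationic carbon, producing an oxonium-ion intermediate.
Step 4: Proton transfer from the O–H of the oxonium ion to a solvent molecule delivers the neutral ether.
Total: 4 elementary steps.

4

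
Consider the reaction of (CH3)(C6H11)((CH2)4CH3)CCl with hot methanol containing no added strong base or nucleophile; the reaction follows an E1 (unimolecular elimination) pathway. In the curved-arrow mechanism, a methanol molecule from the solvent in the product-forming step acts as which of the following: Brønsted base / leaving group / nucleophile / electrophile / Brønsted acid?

Brønsted base

Step 2: A methanol molecule (solvent) deprotonates a β-carbon; as the C–H bond breaks, those electrons form the new alkene π bond.
A methanol molecule from the solvent in the product-forming step accepts a proton in a proton-transfer step — a Brønsted base.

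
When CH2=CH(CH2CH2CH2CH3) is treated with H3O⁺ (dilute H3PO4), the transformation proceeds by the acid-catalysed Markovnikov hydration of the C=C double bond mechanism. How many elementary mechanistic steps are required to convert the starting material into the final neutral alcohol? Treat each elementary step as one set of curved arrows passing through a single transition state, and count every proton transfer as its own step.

Step 1: Protonation of the alkene by H3O⁺: the π bond acts as the nucleophile and picks up H⁺, giving the more stable (Markovnikov) secondary carbocation. H2O is released.
(No 1,2-shift: no single shift to an adjacent carbon would give a more stable cation.)
Step 2: A lone pair on the oxygen of H2O attacks the carbocation, forming a C–O bond and an oxonium ion (a protonated alcohol).
Step 3: Deprotonation of the oxonium ion by a water molecule delivers the neutral alcohol and regenerates the acid catalyst.
Total: 3 elementary steps.

3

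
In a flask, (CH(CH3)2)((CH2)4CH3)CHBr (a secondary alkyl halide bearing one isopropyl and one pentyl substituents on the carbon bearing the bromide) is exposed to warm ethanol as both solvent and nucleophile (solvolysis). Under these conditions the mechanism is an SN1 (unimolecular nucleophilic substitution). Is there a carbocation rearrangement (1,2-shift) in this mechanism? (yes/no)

yes

The first-formed carbocation is secondary.
The adjacent isopropyl carbon already bears 2 other carbon substituents and has a hydrogen to migrate; after a 1,2-hydride shift from that carbon the positive charge sits on a tertiary centre.
Tertiary is more stable than secondary, so the shift occurs.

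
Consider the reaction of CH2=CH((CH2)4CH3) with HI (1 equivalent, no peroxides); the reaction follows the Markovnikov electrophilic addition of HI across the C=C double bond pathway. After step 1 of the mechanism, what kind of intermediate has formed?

Step 1: Protonation of the alkene by HI: the π bond acts as the nucleophile and picks up H⁺, giving the more stable (Markovnikov) secondary carbocation. The H–I bond breaks heterolytically, releasing I⁻.
After step 1 the species present is a secondary carbocation.

secondary carbocation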